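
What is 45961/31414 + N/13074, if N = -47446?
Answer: -444787265/205353318 ≈ -2.1660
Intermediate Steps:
45961/31414 + N/13074 = 45961/31414 - 47446/13074 = 45961*(1/31414) - 47446*1/13074 = 45961/31414 - 23723/6537 = -444787265/205353318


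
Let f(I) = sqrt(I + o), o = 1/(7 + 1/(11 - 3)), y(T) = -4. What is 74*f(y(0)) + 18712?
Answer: 18712 + 148*I*sqrt(3135)/57 ≈ 18712.0 + 145.38*I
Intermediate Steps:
o = 8/57 (o = 1/(7 + 1/8) = 1/(57/8) = 8/57 ≈ 0.14035)
f(I) = sqrt(8/57 + I) (f(I) = sqrt(I + 8/57) = sqrt(8/57 + I))
74*f(y(0)) + 18712 = 74*(sqrt(456 + 3249*(-4))/57) + 18712 = 74*(sqrt(456 - 12996)/57) + 18712 = 74*(sqrt(-12540)/57) + 18712 = 74*((2*I*sqrt(3135))/57) + 18712 = 74*(2*I*sqrt(3135)/57) + 18712 = 148*I*sqrt(3135)/57 + 18712 = 18712 + 148*I*sqrt(3135)/57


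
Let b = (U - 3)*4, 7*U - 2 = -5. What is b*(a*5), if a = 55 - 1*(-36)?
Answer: -6240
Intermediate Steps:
U = -3/7 (U = 2/7 + (⅐)*(-5) = 2/7 - 5/7 = -3/7 ≈ -0.42857)
a = 91 (a = 55 + 36 = 91)
b = -96/7 (b = (-3/7 - 3)*4 = -24/7*4 = -96/7 ≈ -13.714)
b*(a*5) = -1248*5 = -96/7*455 = -6240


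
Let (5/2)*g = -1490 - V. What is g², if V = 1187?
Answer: 28665316/25 ≈ 1.1466e+6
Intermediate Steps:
g = -5354/5 (g = 2*(-1490 - 1*1187)/5 = 2*(-1490 - 1187)/5 = (⅖)*(-2677) = -5354/5 ≈ -1070.8)
g² = (-5354/5)² = 28665316/25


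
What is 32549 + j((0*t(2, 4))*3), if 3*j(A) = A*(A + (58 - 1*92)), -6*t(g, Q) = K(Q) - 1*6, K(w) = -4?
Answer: 32549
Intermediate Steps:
t(g, Q) = 5/3 (t(g, Q) = -(-4 - 1*6)/6 = -(-4 - 6)/6 = -⅙*(-10) = 5/3)
j(A) = A*(-34 + A)/3 (j(A) = (A*(A + (58 - 1*92)))/3 = (A*(A + (58 - 92)))/3 = (A*(A - 34))/3 = (A*(-34 + A))/3 = A*(-34 + A)/3)
32549 + j((0*t(2, 4))*3) = 32549 + ((0*(5/3))*3)*(-34 + (0*(5/3))*3)/3 = 32549 + (0*3)*(-34 + 0*3)/3 = 32549 + (⅓)*0*(-34 + 0) = 32549 + (⅓)*0*(-34) = 32549 + 0 = 32549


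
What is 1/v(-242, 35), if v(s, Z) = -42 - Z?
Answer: -1/77 ≈ -0.012987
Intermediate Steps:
1/v(-242, 35) = 1/(-42 - 1*35) = 1/(-42 - 35) = 1/(-77) = -1/77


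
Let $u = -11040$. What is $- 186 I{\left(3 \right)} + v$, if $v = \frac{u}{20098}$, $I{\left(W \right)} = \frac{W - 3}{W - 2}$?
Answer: $- \frac{5520}{10049} \approx -0.54931$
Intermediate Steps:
$I{\left(W \right)} = \frac{-3 + W}{-2 + W}$
$v = - \frac{5520}{10049}$ ($v = - \frac{11040}{20098} = \left(-11040\right) \frac{1}{20098} = - \frac{5520}{10049} \approx -0.54931$)
$- 186 I{\left(3 \right)} + v = - 186 \frac{-3 + 3}{-2 + 3} - \frac{5520}{10049} = - 186 \cdot 1^{-1} \cdot 0 - \frac{5520}{10049} = - 186 \cdot 1 \cdot 0 - \frac{5520}{10049} = \left(-186\right) 0 - \frac{5520}{10049} = 0 - \frac{5520}{10049} = - \frac{5520}{10049}$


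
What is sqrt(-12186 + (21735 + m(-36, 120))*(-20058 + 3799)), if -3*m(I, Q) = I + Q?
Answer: I*sqrt(352946299) ≈ 18787.0*I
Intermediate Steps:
m(I, Q) = -I/3 - Q/3 (m(I, Q) = -(I + Q)/3 = -I/3 - Q/3)
sqrt(-12186 + (21735 + m(-36, 120))*(-20058 + 3799)) = sqrt(-12186 + (21735 + (-1/3*(-36) - 1/3*120))*(-20058 + 3799)) = sqrt(-12186 + (21735 + (12 - 40))*(-16259)) = sqrt(-12186 + (21735 - 28)*(-16259)) = sqrt(-12186 + 21707*(-16259)) = sqrt(-12186 - 352934113) = sqrt(-352946299) = I*sqrt(352946299)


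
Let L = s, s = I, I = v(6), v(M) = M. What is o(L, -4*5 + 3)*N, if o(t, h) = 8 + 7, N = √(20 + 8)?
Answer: 30*√7 ≈ 79.373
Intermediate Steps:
I = 6
N = 2*√7 (N = √28 = 2*√7 ≈ 5.2915)
s = 6
L = 6
o(t, h) = 15
o(L, -4*5 + 3)*N = 15*(2*√7) = 30*√7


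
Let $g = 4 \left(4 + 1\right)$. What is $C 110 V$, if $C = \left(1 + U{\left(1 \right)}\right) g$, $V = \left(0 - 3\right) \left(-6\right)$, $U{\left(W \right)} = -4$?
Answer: $-118800$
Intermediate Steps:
$g = 20$ ($g = 4 \cdot 5 = 20$)
$V = 18$ ($V = \left(-3\right) \left(-6\right) = 18$)
$C = -60$ ($C = \left(1 - 4\right) 20 = \left(-3\right) 20 = -60$)
$C 110 V = \left(-60\right) 110 \cdot 18 = \left(-6600\right) 18 = -118800$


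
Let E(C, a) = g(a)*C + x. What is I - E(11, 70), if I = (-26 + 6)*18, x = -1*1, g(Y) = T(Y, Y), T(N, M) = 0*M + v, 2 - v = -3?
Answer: -414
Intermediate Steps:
v = 5 (v = 2 - 1*(-3) = 2 + 3 = 5)
T(N, M) = 5 (T(N, M) = 0*M + 5 = 0 + 5 = 5)
g(Y) = 5
x = -1
E(C, a) = -1 + 5*C (E(C, a) = 5*C - 1 = -1 + 5*C)
I = -360 (I = -20*18 = -360)
I - E(11, 70) = -360 - (-1 + 5*11) = -360 - (-1 + 55) = -360 - 1*54 = -360 - 54 = -414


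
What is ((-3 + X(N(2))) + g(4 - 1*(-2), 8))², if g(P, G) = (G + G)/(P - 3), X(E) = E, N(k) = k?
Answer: 169/9 ≈ 18.778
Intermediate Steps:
g(P, G) = 2*G/(-3 + P) (g(P, G) = (2*G)/(-3 + P) = 2*G/(-3 + P))
((-3 + X(N(2))) + g(4 - 1*(-2), 8))² = ((-3 + 2) + 2*8/(-3 + (4 - 1*(-2))))² = (-1 + 2*8/(-3 + (4 + 2)))² = (-1 + 2*8/(-3 + 6))² = (-1 + 2*8/3)² = (-1 + 2*8*(⅓))² = (-1 + 16/3)² = (13/3)² = 169/9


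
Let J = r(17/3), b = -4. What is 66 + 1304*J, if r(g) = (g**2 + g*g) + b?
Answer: 707362/9 ≈ 78596.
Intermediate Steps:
r(g) = -4 + 2*g**2 (r(g) = (g**2 + g*g) - 4 = (g**2 + g**2) - 4 = 2*g**2 - 4 = -4 + 2*g**2)
J = 542/9 (J = -4 + 2*(17/3)**2 = -4 + 2*(289/9) = -4 + 578/9 = 542/9 ≈ 60.222)
66 + 1304*J = 66 + 1304*(542/9) = 66 + 706768/9 = 707362/9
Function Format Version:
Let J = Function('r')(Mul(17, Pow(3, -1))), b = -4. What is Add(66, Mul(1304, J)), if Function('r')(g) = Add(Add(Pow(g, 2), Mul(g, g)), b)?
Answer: Rational(707362, 9) ≈ 78596.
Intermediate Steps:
Function('r')(g) = Add(-4, Mul(2, Pow(g, 2))) (Function('r')(g) = Add(Add(Pow(g, 2), Mul(g, g)), -4) = Add(Add(Pow(g, 2), Pow(g, 2)), -4) = Add(Mul(2, Pow(g, 2)), -4) = Add(-4, Mul(2, Pow(g, 2))))
J = Rational(542, 9) (J = Add(-4, Mul(2, Pow(Mul(17, Pow(3, -1)), 2))) = Add(-4, Mul(2, Pow(Mul(17, Rational(1, 3)), 2))) = Add(-4, Mul(2, Pow(Rational(17, 3), 2))) = Add(-4, Mul(2, Rational(289, 9))) = Add(-4, Rational(578, 9)) = Rational(542, 9) ≈ 60.222)
Add(66, Mul(1304, J)) = Add(66, Mul(1304, Rational(542, 9))) = Add(66, Rational(706768, 9)) = Rational(707362, 9)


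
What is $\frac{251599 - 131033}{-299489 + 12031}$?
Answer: $- \frac{60283}{143729} \approx -0.41942$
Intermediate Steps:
$\frac{251599 - 131033}{-299489 + 12031} = \frac{120566}{-287458} = 120566 \left(- \frac{1}{287458}\right) = - \frac{60283}{143729}$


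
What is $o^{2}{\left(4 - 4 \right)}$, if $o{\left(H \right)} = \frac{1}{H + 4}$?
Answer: $\frac{1}{16} \approx 0.0625$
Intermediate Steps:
$o{\left(H \right)} = \frac{1}{4 + H}$
$o^{2}{\left(4 - 4 \right)} = \left(\frac{1}{4 + \left(4 - 4\right)}\right)^{2} = \left(\frac{1}{4 + 0}\right)^{2} = \left(\frac{1}{4}\right)^{2} = \frac{1}{16}$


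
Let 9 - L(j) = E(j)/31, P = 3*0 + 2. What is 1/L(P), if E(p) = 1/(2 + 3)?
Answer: 155/1394 ≈ 0.11119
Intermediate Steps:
E(p) = 1/5
P = 2 (P = 0 + 2 = 2)
L(j) = 1394/155 (L(j) = 9 - 1/(5*31) = 9 - 1*1/155 = 9 - 1/155 = 1394/155)
1/L(P) = 1/(1394/155) = 155/1394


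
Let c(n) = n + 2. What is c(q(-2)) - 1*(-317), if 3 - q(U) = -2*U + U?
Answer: 320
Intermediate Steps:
q(U) = 3 + U (q(U) = 3 - (-2*U + U) = 3 - (-1)*U = 3 + U)
c(n) = 2 + n
c(q(-2)) - 1*(-317) = (2 + (3 - 2)) - 1*(-317) = (2 + 1) + 317 = 3 + 317 = 320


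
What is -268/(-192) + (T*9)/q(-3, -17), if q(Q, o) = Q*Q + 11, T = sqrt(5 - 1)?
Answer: 551/240 ≈ 2.2958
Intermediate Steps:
T = 2 (T = sqrt(4) = 2)
q(Q, o) = 11 + Q**2 (q(Q, o) = Q**2 + 11 = 11 + Q**2)
-268/(-192) + (T*9)/q(-3, -17) = -268/(-192) + (2*9)/(11 + (-3)**2) = -268*(-1/192) + 18/(11 + 9) = 67/48 + 18/20 = 67/48 + 18*(1/20) = 67/48 + 9/10 = 551/240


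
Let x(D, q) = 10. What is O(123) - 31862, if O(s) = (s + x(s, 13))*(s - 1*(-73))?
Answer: -5794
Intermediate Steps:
O(s) = (10 + s)*(73 + s) (O(s) = (s + 10)*(s - 1*(-73)) = (10 + s)*(s + 73) = (10 + s)*(73 + s))
O(123) - 31862 = (730 + 123**2 + 83*123) - 31862 = (730 + 15129 + 10209) - 31862 = 26068 - 31862 = -5794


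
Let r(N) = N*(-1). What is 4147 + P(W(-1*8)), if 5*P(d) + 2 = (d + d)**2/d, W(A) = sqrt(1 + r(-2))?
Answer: 20733/5 + 4*sqrt(3)/5 ≈ 4148.0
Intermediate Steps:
r(N) = -N
W(A) = sqrt(3) (W(A) = sqrt(1 - 1*(-2)) = sqrt(1 + 2) = sqrt(3))
P(d) = -2/5 + 4*d/5 (P(d) = -2/5 + ((d + d)**2/d)/5 = -2/5 + ((2*d)**2/d)/5 = -2/5 + ((4*d**2)/d)/5 = -2/5 + (4*d)/5 = -2/5 + 4*d/5)
4147 + P(W(-1*8)) = 4147 + (-2/5 + 4*sqrt(3)/5) = 20733/5 + 4*sqrt(3)/5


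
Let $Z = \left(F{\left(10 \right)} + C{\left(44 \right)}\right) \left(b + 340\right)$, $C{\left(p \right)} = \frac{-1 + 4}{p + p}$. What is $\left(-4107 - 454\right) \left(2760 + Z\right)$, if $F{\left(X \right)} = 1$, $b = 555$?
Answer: $- \frac{1479246325}{88} \approx -1.681 \cdot 10^{7}$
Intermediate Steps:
$C{\left(p \right)} = \frac{3}{2 p}$
$Z = \frac{81445}{88}$ ($Z = \left(1 + \frac{3}{2 \cdot 44}\right) \left(555 + 340\right) = \left(1 + \frac{3}{2} \cdot \frac{1}{44}\right) 895 = \left(1 + \frac{3}{88}\right) 895 = \frac{91}{88} \cdot 895 = \frac{81445}{88} \approx 925.51$)
$\left(-4107 - 454\right) \left(2760 + Z\right) = \left(-4107 - 454\right) \left(2760 + \frac{81445}{88}\right) = \left(-4561\right) \frac{324325}{88} = - \frac{1479246325}{88}$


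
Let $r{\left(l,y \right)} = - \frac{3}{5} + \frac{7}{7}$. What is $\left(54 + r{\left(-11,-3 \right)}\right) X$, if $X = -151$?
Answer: $- \frac{41072}{5} \approx -8214.4$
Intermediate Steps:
$r{\left(l,y \right)} = \frac{2}{5}$ ($r{\left(l,y \right)} = \left(-3\right) \frac{1}{5} + 7 \cdot \frac{1}{7} = - \frac{3}{5} + 1 = \frac{2}{5}$)
$\left(54 + r{\left(-11,-3 \right)}\right) X = \left(54 + \frac{2}{5}\right) \left(-151\right) = \frac{272}{5} \left(-151\right) = - \frac{41072}{5}$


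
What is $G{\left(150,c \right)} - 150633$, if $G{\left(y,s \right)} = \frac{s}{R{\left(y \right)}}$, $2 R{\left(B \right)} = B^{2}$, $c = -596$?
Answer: $- \frac{847310923}{5625} \approx -1.5063 \cdot 10^{5}$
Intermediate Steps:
$R{\left(B \right)} = \frac{B^{2}}{2}$
$G{\left(y,s \right)} = \frac{2 s}{y^{2}}$ ($G{\left(y,s \right)} = \frac{s}{\frac{1}{2} y^{2}} = s \frac{2}{y^{2}} = \frac{2 s}{y^{2}}$)
$G{\left(150,c \right)} - 150633 = 2 \left(-596\right) \frac{1}{22500} - 150633 = - \frac{298}{5625} - 150633 = - \frac{847310923}{5625}$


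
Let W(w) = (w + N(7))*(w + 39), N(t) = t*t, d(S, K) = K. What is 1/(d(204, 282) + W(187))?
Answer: 1/53618 ≈ 1.8650e-5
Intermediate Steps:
N(t) = t²
W(w) = (39 + w)*(49 + w) (W(w) = (w + 7²)*(w + 39) = (w + 49)*(39 + w) = (49 + w)*(39 + w) = (39 + w)*(49 + w))
1/(d(204, 282) + W(187)) = 1/(282 + (1911 + 187² + 88*187)) = 1/(282 + (1911 + 34969 + 16456)) = 1/(282 + 53336) = 1/53618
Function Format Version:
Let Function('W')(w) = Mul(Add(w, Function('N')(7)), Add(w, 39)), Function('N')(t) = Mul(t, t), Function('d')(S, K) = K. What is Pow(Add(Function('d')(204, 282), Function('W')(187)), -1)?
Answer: Rational(1, 53618) ≈ 1.8650e-5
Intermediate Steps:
Function('N')(t) = Pow(t, 2)
Function('W')(w) = Mul(Add(39, w), Add(49, w)) (Function('W')(w) = Mul(Add(w, Pow(7, 2)), Add(w, 39)) = Mul(Add(w, 49), Add(39, w)) = Mul(Add(49, w), Add(39, w)) = Mul(Add(39, w), Add(49, w)))
Pow(Add(Function('d')(204, 282), Function('W')(187)), -1) = Pow(Add(282, Add(1911, Pow(187, 2), Mul(88, 187))), -1) = Pow(Add(282, Add(1911, 34969, 16456)), -1) = Pow(Add(282, 53336), -1) = Pow(53618, -1) = Rational(1, 53618)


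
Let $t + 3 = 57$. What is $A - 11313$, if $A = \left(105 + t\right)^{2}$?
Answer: $13968$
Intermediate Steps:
$t = 54$ ($t = -3 + 57 = 54$)
$A = 25281$ ($A = \left(105 + 54\right)^{2} = 159^{2} = 25281$)
$A - 11313 = 25281 - 11313 = 13968$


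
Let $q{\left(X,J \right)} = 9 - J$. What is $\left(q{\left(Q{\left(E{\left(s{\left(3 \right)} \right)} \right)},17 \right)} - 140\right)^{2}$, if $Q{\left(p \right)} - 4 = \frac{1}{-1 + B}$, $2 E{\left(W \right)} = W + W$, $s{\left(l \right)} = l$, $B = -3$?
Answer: $21904$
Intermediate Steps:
$E{\left(W \right)} = W$ ($E{\left(W \right)} = \frac{W + W}{2} = \frac{2 W}{2} = W$)
$Q{\left(p \right)} = \frac{15}{4}$ ($Q{\left(p \right)} = 4 + \frac{1}{-1 - 3} = 4 + \frac{1}{-4} = 4 - \frac{1}{4} = \frac{15}{4}$)
$\left(q{\left(Q{\left(E{\left(s{\left(3 \right)} \right)} \right)},17 \right)} - 140\right)^{2} = \left(\left(9 - 17\right) - 140\right)^{2} = \left(-8 - 140\right)^{2} = \left(-148\right)^{2} = 21904$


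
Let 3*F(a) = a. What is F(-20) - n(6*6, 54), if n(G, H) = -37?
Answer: 91/3 ≈ 30.333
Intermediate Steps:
F(a) = a/3
F(-20) - n(6*6, 54) = (1/3)*(-20) - 1*(-37) = -20/3 + 37 = 91/3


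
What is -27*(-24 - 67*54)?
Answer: 98334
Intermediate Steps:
-27*(-24 - 67*54) = -27*(-24 - 3618) = -27*(-3642) = 98334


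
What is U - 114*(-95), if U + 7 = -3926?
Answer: 6897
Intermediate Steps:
U = -3933 (U = -7 - 3926 = -3933)
U - 114*(-95) = -3933 - 114*(-95) = -3933 - 1*(-10830) = -3933 + 10830 = 6897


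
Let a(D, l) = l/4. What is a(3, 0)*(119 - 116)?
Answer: 0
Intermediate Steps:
a(D, l) = l/4 (a(D, l) = l*(1/4) = l/4)
a(3, 0)*(119 - 116) = ((1/4)*0)*(119 - 116) = 0*3 = 0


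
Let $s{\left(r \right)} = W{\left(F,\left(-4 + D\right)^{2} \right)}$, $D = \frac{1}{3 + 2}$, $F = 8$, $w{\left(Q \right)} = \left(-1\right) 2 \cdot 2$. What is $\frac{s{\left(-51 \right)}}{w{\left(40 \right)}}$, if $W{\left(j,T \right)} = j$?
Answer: $-2$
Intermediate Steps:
$w{\left(Q \right)} = -4$ ($w{\left(Q \right)} = \left(-2\right) 2 = -4$)
$D = \frac{1}{5} \approx 0.2$
$s{\left(r \right)} = 8$
$\frac{s{\left(-51 \right)}}{w{\left(40 \right)}} = \frac{8}{-4} = 8 \left(- \frac{1}{4}\right) = -2$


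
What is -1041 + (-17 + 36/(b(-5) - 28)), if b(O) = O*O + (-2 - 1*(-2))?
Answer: -1070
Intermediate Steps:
b(O) = O² (b(O) = O² + (-2 + 2) = O² + 0 = O²)
-1041 + (-17 + 36/(b(-5) - 28)) = -1041 + (-17 + 36/((-5)² - 28)) = -1041 + (-17 + 36/(25 - 28)) = -1041 + (-17 + 36/(-3)) = -1041 + (-17 - ⅓*36) = -1041 + (-17 - 12) = -1041 - 29 = -1070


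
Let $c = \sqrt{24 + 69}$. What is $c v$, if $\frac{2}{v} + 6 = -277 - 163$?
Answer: $- \frac{\sqrt{93}}{223} \approx -0.043245$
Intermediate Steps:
$c = \sqrt{93} \approx 9.6436$
$v = - \frac{1}{223}$ ($v = \frac{2}{-6 - 440} = \frac{2}{-446} = 2 \left(- \frac{1}{446}\right) = - \frac{1}{223} \approx -0.0044843$)
$c v = \sqrt{93} \left(- \frac{1}{223}\right) = - \frac{\sqrt{93}}{223}$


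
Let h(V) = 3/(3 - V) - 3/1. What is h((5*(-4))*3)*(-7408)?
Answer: 459296/21 ≈ 21871.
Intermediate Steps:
h(V) = -3 + 3/(3 - V) (h(V) = 3/(3 - V) - 3*1 = 3/(3 - V) - 3 = -3 + 3/(3 - V))
h((5*(-4))*3)*(-7408) = (3*(2 - 5*(-4)*3)/(-3 + (5*(-4))*3))*(-7408) = (3*(2 - (-20)*3)/(-3 - 20*3))*(-7408) = (3*(2 - 1*(-60))/(-3 - 60))*(-7408) = (3*(2 + 60)/(-63))*(-7408) = (3*(-1/63)*62)*(-7408) = -62/21*(-7408) = 459296/21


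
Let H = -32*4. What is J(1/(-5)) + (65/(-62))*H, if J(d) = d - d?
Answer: 4160/31 ≈ 134.19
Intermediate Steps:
H = -128
J(d) = 0
J(1/(-5)) + (65/(-62))*H = 0 + (65/(-62))*(-128) = 0 + (65*(-1/62))*(-128) = 0 - 65/62*(-128) = 0 + 4160/31 = 4160/31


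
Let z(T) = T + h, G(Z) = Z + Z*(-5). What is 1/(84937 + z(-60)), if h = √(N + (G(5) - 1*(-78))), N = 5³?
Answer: 84877/7204104946 - √183/7204104946 ≈ 1.1780e-5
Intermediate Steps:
G(Z) = -4*Z (G(Z) = Z - 5*Z = -4*Z)
N = 125
h = √183 (h = √(125 + (-4*5 - 1*(-78))) = √(125 + (-20 + 78)) = √(125 + 58) = √183 ≈ 13.528)
z(T) = T + √183
1/(84937 + z(-60)) = 1/(84937 + (-60 + √183)) = 1/(84877 + √183)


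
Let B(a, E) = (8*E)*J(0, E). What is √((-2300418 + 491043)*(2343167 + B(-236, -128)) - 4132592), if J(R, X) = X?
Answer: I*√4476830323217 ≈ 2.1159e+6*I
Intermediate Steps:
B(a, E) = 8*E² (B(a, E) = (8*E)*E = 8*E²)
√((-2300418 + 491043)*(2343167 + B(-236, -128)) - 4132592) = √((-2300418 + 491043)*(2343167 + 8*(-128)²) - 4132592) = √(-1809375*(2343167 + 8*16384) - 4132592) = √(-1809375*(2343167 + 131072) - 4132592) = √(-1809375*2474239 - 4132592) = √(-4476826190625 - 4132592) = √(-4476830323217) = I*√4476830323217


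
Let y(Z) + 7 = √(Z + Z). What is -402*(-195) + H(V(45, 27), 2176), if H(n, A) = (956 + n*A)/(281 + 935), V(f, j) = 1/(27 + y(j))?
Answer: 4122733667/52592 - 51*√6/3287 ≈ 78391.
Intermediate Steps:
y(Z) = -7 + √2*√Z (y(Z) = -7 + √(Z + Z) = -7 + √(2*Z) = -7 + √2*√Z)
V(f, j) = 1/(20 + √2*√j) (V(f, j) = 1/(27 + (-7 + √2*√j)) = 1/(20 + √2*√j))
H(n, A) = 239/304 + A*n/1216 (H(n, A) = (956 + A*n)/1216 = (956 + A*n)*(1/1216) = 239/304 + A*n/1216)
-402*(-195) + H(V(45, 27), 2176) = -402*(-195) + (239/304 + (1/1216)*2176/(20 + √2*√27)) = 78390 + (239/304 + (1/1216)*2176/(20 + √2*(3*√3))) = 78390 + (239/304 + (1/1216)*2176/(20 + 3*√6)) = 78390 + (239/304 + 34/(19*(20 + 3*√6))) = 23830799/304 + 34/(19*(20 + 3*√6))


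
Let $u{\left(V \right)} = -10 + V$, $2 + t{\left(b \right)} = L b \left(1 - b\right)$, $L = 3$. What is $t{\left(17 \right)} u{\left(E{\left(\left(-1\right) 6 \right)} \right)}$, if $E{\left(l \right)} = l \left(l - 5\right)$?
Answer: $-45808$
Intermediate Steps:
$E{\left(l \right)} = l \left(-5 + l\right)$
$t{\left(b \right)} = -2 + 3 b \left(1 - b\right)$
$t{\left(17 \right)} u{\left(E{\left(\left(-1\right) 6 \right)} \right)} = \left(-2 - 3 \cdot 17^{2} + 3 \cdot 17\right) \left(-10 + \left(-1\right) 6 \left(-5 - 6\right)\right) = \left(-2 - 867 + 51\right) \left(-10 - 6 \left(-5 - 6\right)\right) = \left(-2 - 867 + 51\right) \left(-10 - -66\right) = - 818 \left(-10 + 66\right) = \left(-818\right) 56 = -45808$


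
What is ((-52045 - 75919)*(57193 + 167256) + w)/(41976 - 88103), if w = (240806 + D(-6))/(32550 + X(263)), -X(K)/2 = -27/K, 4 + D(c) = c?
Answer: 61468833478170799/98719898352 ≈ 6.2266e+5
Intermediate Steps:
D(c) = -4 + c
X(K) = 54/K (X(K) = -(-54)/K = 54/K)
w = 15832337/2140176 (w = (240806 + (-4 - 6))/(32550 + 54/263) = (240806 - 10)/(32550 + 54*(1/263)) = 240796/(32550 + 54/263) = 240796/(8560704/263) = 240796*(263/8560704) = 15832337/2140176 ≈ 7.3977)
((-52045 - 75919)*(57193 + 167256) + w)/(41976 - 88103) = ((-52045 - 75919)*(57193 + 167256) + 15832337/2140176)/(41976 - 88103) = (-127964*224449 + 15832337/2140176)/(-46127) = (-28721391836 + 15832337/2140176)*(-1/46127) = -61468833478170799/2140176*(-1/46127) = 61468833478170799/98719898352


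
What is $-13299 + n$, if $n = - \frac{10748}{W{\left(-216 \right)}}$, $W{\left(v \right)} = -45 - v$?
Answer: $- \frac{2284877}{171} \approx -13362.0$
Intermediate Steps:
$n = - \frac{10748}{171}$ ($n = - \frac{10748}{-45 - -216} = - \frac{10748}{-45 + 216} = - \frac{10748}{171} \approx -62.854$)
$-13299 + n = -13299 - \frac{10748}{171} = - \frac{2284877}{171}$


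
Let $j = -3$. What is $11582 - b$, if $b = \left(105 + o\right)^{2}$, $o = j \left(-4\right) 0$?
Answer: $557$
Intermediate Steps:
$o = 0$ ($o = \left(-3\right) \left(-4\right) 0 = 12 \cdot 0 = 0$)
$b = 11025$ ($b = \left(105 + 0\right)^{2} = 105^{2} = 11025$)
$11582 - b = 11582 - 11025 = 557$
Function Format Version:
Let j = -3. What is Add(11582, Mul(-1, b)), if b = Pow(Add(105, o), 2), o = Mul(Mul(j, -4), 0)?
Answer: 557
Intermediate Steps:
o = 0 (o = Mul(Mul(-3, -4), 0) = Mul(12, 0) = 0)
b = 11025 (b = Pow(Add(105, 0), 2) = Pow(105, 2) = 11025)
Add(11582, Mul(-1, b)) = Add(11582, Mul(-1, 11025)) = Add(11582, -11025) = 557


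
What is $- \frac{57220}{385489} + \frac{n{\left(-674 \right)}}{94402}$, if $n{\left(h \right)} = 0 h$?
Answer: $- \frac{57220}{385489} \approx -0.14843$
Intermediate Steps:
$n{\left(h \right)} = 0$
$- \frac{57220}{385489} + \frac{n{\left(-674 \right)}}{94402} = - \frac{57220}{385489} + \frac{0}{94402} = \left(-57220\right) \frac{1}{385489} + 0 \cdot \frac{1}{94402} = - \frac{57220}{385489} + 0 = - \frac{57220}{385489}$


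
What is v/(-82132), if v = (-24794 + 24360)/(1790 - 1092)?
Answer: 217/28664068 ≈ 7.5705e-6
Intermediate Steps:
v = -217/349 (v = -434/698 = -434*1/698 = -217/349 ≈ -0.62178)
v/(-82132) = -217/349/(-82132) = -217/349*(-1/82132) = 217/28664068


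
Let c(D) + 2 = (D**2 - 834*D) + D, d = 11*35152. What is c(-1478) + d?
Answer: 3802328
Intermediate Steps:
d = 386672
c(D) = -2 + D**2 - 833*D (c(D) = -2 + ((D**2 - 834*D) + D) = -2 + (D**2 - 833*D) = -2 + D**2 - 833*D)
c(-1478) + d = (-2 + (-1478)**2 - 833*(-1478)) + 386672 = (-2 + 2184484 + 1231174) + 386672 = 3415656 + 386672 = 3802328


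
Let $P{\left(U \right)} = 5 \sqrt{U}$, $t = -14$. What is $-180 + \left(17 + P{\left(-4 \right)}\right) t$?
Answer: $-418 - 140 i \approx -418.0 - 140.0 i$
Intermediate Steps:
$-180 + \left(17 + P{\left(-4 \right)}\right) t = -180 + \left(17 + 5 \sqrt{-4}\right) \left(-14\right) = -180 + \left(17 + 5 \cdot 2 i\right) \left(-14\right) = -180 + \left(17 + 10 i\right) \left(-14\right) = -180 - \left(238 + 140 i\right) = -418 - 140 i$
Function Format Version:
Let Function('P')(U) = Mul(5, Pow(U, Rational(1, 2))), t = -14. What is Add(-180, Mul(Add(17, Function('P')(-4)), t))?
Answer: Add(-418, Mul(-140, I)) ≈ Add(-418.00, Mul(-140.00, I))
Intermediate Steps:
Add(-180, Mul(Add(17, Function('P')(-4)), t)) = Add(-180, Mul(Add(17, Mul(5, Pow(-4, Rational(1, 2)))), -14)) = Add(-180, Mul(Add(17, Mul(5, Mul(2, I))), -14)) = Add(-180, Mul(Add(17, Mul(10, I)), -14)) = Add(-180, Add(-238, Mul(-140, I))) = Add(-418, Mul(-140, I))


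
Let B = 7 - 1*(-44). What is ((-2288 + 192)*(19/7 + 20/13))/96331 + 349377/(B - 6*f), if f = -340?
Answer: 1020328312595/6109986337 ≈ 166.99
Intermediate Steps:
B = 51 (B = 7 + 44 = 51)
((-2288 + 192)*(19/7 + 20/13))/96331 + 349377/(B - 6*f) = ((-2288 + 192)*(19/7 + 20/13))/96331 + 349377/(51 - 6*(-340)) = -2096*(19*(⅐) + 20*(1/13))*(1/96331) + 349377/(51 + 2040) = -2096*(19/7 + 20/13)*(1/96331) + 349377/2091 = -2096*387/91*(1/96331) + 349377*(1/2091) = -811152/91*1/96331 + 116459/697 = -811152/8766121 + 116459/697 = 1020328312595/6109986337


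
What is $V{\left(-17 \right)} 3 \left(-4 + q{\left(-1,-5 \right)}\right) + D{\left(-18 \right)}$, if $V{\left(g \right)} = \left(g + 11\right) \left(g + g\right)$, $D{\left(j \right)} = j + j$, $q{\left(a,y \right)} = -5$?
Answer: $-5544$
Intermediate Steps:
$D{\left(j \right)} = 2 j$
$V{\left(g \right)} = 2 g \left(11 + g\right)$ ($V{\left(g \right)} = \left(11 + g\right) 2 g = 2 g \left(11 + g\right)$)
$V{\left(-17 \right)} 3 \left(-4 + q{\left(-1,-5 \right)}\right) + D{\left(-18 \right)} = 2 \left(-17\right) \left(11 - 17\right) 3 \left(-4 - 5\right) + 2 \left(-18\right) = 2 \left(-17\right) \left(-6\right) 3 \left(-9\right) - 36 = 204 \left(-27\right) - 36 = -5508 - 36 = -5544$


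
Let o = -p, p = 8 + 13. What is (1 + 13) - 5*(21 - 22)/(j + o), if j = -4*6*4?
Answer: 1633/117 ≈ 13.957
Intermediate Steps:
p = 21
j = -96 (j = -24*4 = -96)
o = -21 (o = -1*21 = -21)
(1 + 13) - 5*(21 - 22)/(j + o) = (1 + 13) - 5*(21 - 22)/(-96 - 21) = 14 - (-5)/(-117) = 14 - (-5)*(-1)/117 = 14 - 5*1/117 = 14 - 5/117 = 1633/117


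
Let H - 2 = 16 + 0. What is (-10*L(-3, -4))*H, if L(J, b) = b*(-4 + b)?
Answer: -5760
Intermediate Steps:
H = 18 (H = 2 + (16 + 0) = 2 + 16 = 18)
(-10*L(-3, -4))*H = -(-40)*(-4 - 4)*18 = -(-40)*(-8)*18 = -10*32*18 = -320*18 = -5760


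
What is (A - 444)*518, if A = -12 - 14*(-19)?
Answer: -98420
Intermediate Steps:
A = 254 (A = -12 + 266 = 254)
(A - 444)*518 = (254 - 444)*518 = -190*518 = -98420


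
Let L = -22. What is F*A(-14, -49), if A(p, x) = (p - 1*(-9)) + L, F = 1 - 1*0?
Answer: -27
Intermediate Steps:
F = 1 (F = 1 + 0 = 1)
A(p, x) = -13 + p (A(p, x) = (p - 1*(-9)) - 22 = (p + 9) - 22 = (9 + p) - 22 = -13 + p)
F*A(-14, -49) = 1*(-13 - 14) = 1*(-27) = -27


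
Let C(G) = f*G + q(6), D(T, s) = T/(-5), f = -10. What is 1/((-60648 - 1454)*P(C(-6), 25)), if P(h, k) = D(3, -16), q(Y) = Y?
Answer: 5/186306 ≈ 2.6838e-5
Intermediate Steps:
D(T, s) = -T/5 (D(T, s) = T*(-⅕) = -T/5)
C(G) = 6 - 10*G (C(G) = -10*G + 6 = 6 - 10*G)
P(h, k) = -⅗ (P(h, k) = -⅕*3 = -⅗)
1/((-60648 - 1454)*P(C(-6), 25)) = 1/((-60648 - 1454)*(-⅗)) = -5/3/(-62102) = -1/62102*(-5/3) = 5/186306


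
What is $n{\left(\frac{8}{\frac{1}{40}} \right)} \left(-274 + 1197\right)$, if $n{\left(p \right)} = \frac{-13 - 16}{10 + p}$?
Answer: $- \frac{26767}{330} \approx -81.112$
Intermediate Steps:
$n{\left(p \right)} = - \frac{29}{10 + p}$
$n{\left(\frac{8}{\frac{1}{40}} \right)} \left(-274 + 1197\right) = - \frac{29}{10 + \frac{8}{\frac{1}{40}}} \left(-274 + 1197\right) = - \frac{29}{10 + 8 \frac{1}{\frac{1}{40}}} \cdot 923 = - \frac{29}{10 + 8 \cdot 40} \cdot 923 = - \frac{29}{10 + 320} \cdot 923 = - \frac{29}{330} \cdot 923 = \left(-29\right) \frac{1}{330} \cdot 923 = \left(- \frac{29}{330}\right) 923 = - \frac{26767}{330}$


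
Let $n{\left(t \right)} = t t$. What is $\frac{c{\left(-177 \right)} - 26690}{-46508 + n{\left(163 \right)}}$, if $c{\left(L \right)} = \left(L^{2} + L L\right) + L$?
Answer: $- \frac{35791}{19939} \approx -1.795$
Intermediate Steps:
$n{\left(t \right)} = t^{2}$
$c{\left(L \right)} = L + 2 L^{2}$ ($c{\left(L \right)} = \left(L^{2} + L^{2}\right) + L = 2 L^{2} + L = L + 2 L^{2}$)
$\frac{c{\left(-177 \right)} - 26690}{-46508 + n{\left(163 \right)}} = \frac{- 177 \left(1 + 2 \left(-177\right)\right) - 26690}{-46508 + 163^{2}} = \frac{- 177 \left(1 - 354\right) - 26690}{-46508 + 26569} = \frac{\left(-177\right) \left(-353\right) - 26690}{-19939} = \left(62481 - 26690\right) \left(- \frac{1}{19939}\right) = 35791 \left(- \frac{1}{19939}\right) = - \frac{35791}{19939}$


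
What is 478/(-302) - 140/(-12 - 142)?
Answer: -1119/1661 ≈ -0.67369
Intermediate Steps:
478/(-302) - 140/(-12 - 142) = 478*(-1/302) - 140/(-154) = -239/151 - 140*(-1/154) = -239/151 + 10/11 = -1119/1661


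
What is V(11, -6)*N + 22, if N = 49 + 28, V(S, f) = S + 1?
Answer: 946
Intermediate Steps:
V(S, f) = 1 + S
N = 77
V(11, -6)*N + 22 = (1 + 11)*77 + 22 = 12*77 + 22 = 924 + 22 = 946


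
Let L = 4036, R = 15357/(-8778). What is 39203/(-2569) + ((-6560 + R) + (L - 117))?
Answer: -407754607/153406 ≈ -2658.0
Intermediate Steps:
R = -5119/2926 (R = 15357*(-1/8778) = -5119/2926 ≈ -1.7495)
39203/(-2569) + ((-6560 + R) + (L - 117)) = 39203/(-2569) + ((-6560 - 5119/2926) + (4036 - 117)) = 39203*(-1/2569) + (-19199679/2926 + 3919) = -39203/2569 - 7732685/2926 = -407754607/153406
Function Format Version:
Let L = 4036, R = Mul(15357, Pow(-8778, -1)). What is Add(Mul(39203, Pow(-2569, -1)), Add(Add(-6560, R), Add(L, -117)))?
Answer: Rational(-407754607, 153406) ≈ -2658.0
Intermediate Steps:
R = Rational(-5119, 2926) (R = Mul(15357, Rational(-1, 8778)) = Rational(-5119, 2926) ≈ -1.7495)
Add(Mul(39203, Pow(-2569, -1)), Add(Add(-6560, R), Add(L, -117))) = Add(Mul(39203, Pow(-2569, -1)), Add(Add(-6560, Rational(-5119, 2926)), Add(4036, -117))) = Add(Mul(39203, Rational(-1, 2569)), Add(Rational(-19199679, 2926), 3919)) = Add(Rational(-39203, 2569), Rational(-7732685, 2926)) = Rational(-407754607, 153406)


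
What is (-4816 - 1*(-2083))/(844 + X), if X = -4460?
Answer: 2733/3616 ≈ 0.75581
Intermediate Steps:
(-4816 - 1*(-2083))/(844 + X) = (-4816 - 1*(-2083))/(844 - 4460) = (-4816 + 2083)/(-3616) = -2733*(-1/3616) = 2733/3616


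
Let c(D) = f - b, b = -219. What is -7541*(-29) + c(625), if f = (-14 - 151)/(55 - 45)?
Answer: 437783/2 ≈ 2.1889e+5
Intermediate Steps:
f = -33/2 (f = -165/10 = -165*⅒ = -33/2 ≈ -16.500)
c(D) = 405/2 (c(D) = -33/2 - 1*(-219) = -33/2 + 219 = 405/2)
-7541*(-29) + c(625) = -7541*(-29) + 405/2 = 218689 + 405/2 = 437783/2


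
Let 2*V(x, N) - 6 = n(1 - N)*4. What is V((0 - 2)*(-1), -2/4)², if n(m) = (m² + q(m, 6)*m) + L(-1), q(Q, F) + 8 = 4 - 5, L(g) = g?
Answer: 1849/4 ≈ 462.25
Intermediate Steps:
q(Q, F) = -9 (q(Q, F) = -8 + (4 - 5) = -8 - 1 = -9)
n(m) = -1 + m² - 9*m (n(m) = (m² - 9*m) - 1 = -1 + m² - 9*m)
V(x, N) = -17 + 2*(1 - N)² + 18*N (V(x, N) = 3 + ((-1 + (1 - N)² - 9*(1 - N))*4)/2 = 3 + ((-1 + (1 - N)² + (-9 + 9*N))*4)/2 = 3 + ((-10 + (1 - N)² + 9*N)*4)/2 = 3 + (-40 + 4*(1 - N)² + 36*N)/2 = 3 + (-20 + 2*(1 - N)² + 18*N) = -17 + 2*(1 - N)² + 18*N)
V((0 - 2)*(-1), -2/4)² = (-15 + 2*(-2/4)² + 14*(-2/4))² = (-15 + 2*(-2*¼)² + 14*(-2*¼))² = (-15 + 2*(-½)² + 14*(-½))² = (-15 + 2*(¼) - 7)² = (-15 + ½ - 7)² = (-43/2)² = 1849/4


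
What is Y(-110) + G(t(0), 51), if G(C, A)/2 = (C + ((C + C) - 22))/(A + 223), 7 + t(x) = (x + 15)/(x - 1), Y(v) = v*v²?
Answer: -182347088/137 ≈ -1.3310e+6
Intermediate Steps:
Y(v) = v³
t(x) = -7 + (15 + x)/(-1 + x) (t(x) = -7 + (x + 15)/(x - 1) = -7 + (15 + x)/(-1 + x))
G(C, A) = 2*(-22 + 3*C)/(223 + A) (G(C, A) = 2*((C + ((C + C) - 22))/(A + 223)) = 2*((C + (2*C - 22))/(223 + A)) = 2*((C + (-22 + 2*C))/(223 + A)) = 2*((-22 + 3*C)/(223 + A)) = 2*(-22 + 3*C)/(223 + A))
Y(-110) + G(t(0), 51) = (-110)³ + 2*(-22 + 3*(2*(11 - 3*0)/(-1 + 0)))/(223 + 51) = -1331000 + 2*(-22 + 3*(2*(11 + 0)/(-1)))/274 = -1331000 + 2*(1/274)*(-22 + 3*(2*(-1)*11)) = -1331000 + 2*(1/274)*(-22 + 3*(-22)) = -1331000 + 2*(1/274)*(-22 - 66) = -1331000 + 2*(1/274)*(-88) = -1331000 - 88/137 = -182347088/137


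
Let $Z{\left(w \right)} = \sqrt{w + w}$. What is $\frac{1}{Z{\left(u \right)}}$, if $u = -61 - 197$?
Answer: $- \frac{i \sqrt{129}}{258} \approx - 0.044023 i$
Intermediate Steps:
$u = -258$
$Z{\left(w \right)} = \sqrt{2} \sqrt{w}$ ($Z{\left(w \right)} = \sqrt{2 w} = \sqrt{2} \sqrt{w}$)
$\frac{1}{Z{\left(u \right)}} = \frac{1}{\sqrt{2} \sqrt{-258}} = \frac{1}{\sqrt{2} i \sqrt{258}} = \frac{1}{2 i \sqrt{129}} = - \frac{i \sqrt{129}}{258}$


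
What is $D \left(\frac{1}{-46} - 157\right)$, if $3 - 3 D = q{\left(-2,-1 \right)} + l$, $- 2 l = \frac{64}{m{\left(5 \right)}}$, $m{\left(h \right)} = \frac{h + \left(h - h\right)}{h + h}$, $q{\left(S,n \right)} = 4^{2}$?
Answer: $- \frac{122791}{46} \approx -2669.4$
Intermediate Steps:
$q{\left(S,n \right)} = 16$
$m{\left(h \right)} = \frac{1}{2}$ ($m{\left(h \right)} = \frac{h + 0}{2 h} = h \frac{1}{2 h} = \frac{1}{2}$)
$l = -64$ ($l = - \frac{64 \frac{1}{\frac{1}{2}}}{2} = - \frac{64 \cdot 2}{2} = \left(- \frac{1}{2}\right) 128 = -64$)
$D = 17$ ($D = 1 - \frac{16 - 64}{3} = 1 - -16 = 1 + 16 = 17$)
$D \left(\frac{1}{-46} - 157\right) = 17 \left(\frac{1}{-46} - 157\right) = 17 \left(- \frac{1}{46} - 157\right) = 17 \left(- \frac{7223}{46}\right) = - \frac{122791}{46}$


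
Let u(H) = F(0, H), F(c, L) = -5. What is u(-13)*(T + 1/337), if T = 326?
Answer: -549315/337 ≈ -1630.0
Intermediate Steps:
u(H) = -5
u(-13)*(T + 1/337) = -5*(326 + 1/337) = -5*109863/337 = -549315/337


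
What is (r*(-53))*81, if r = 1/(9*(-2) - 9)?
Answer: 159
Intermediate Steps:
r = -1/27 (r = 1/(-18 - 9) = 1/(-27) = -1/27 ≈ -0.037037)
(r*(-53))*81 = -1/27*(-53)*81 = (53/27)*81 = 159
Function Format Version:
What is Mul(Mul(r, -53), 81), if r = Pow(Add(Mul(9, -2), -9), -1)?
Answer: 159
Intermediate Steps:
r = Rational(-1, 27) (r = Pow(Add(-18, -9), -1) = Pow(-27, -1) = Rational(-1, 27) ≈ -0.037037)
Mul(Mul(r, -53), 81) = Mul(Mul(Rational(-1, 27), -53), 81) = Mul(Rational(53, 27), 81) = 159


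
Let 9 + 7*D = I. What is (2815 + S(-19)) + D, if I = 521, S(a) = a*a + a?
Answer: 22611/7 ≈ 3230.1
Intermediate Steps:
S(a) = a + a² (S(a) = a² + a = a + a²)
D = 512/7 (D = -9/7 + (⅐)*521 = -9/7 + 521/7 = 512/7 ≈ 73.143)
(2815 + S(-19)) + D = (2815 - 19*(1 - 19)) + 512/7 = (2815 - 19*(-18)) + 512/7 = (2815 + 342) + 512/7 = 3157 + 512/7 = 22611/7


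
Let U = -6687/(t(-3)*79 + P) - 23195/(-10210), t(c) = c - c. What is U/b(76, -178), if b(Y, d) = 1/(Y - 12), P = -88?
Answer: 56252344/11231 ≈ 5008.7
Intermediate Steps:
b(Y, d) = 1/(-12 + Y)
t(c) = 0
U = 7031543/89848 (U = -6687/(0*79 - 88) - 23195/(-10210) = -6687/(0 - 88) - 23195*(-1/10210) = -6687/(-88) + 4639/2042 = -6687*(-1/88) + 4639/2042 = 6687/88 + 4639/2042 = 7031543/89848 ≈ 78.260)
U/b(76, -178) = 7031543/(89848*(1/(-12 + 76))) = 7031543/(89848*(1/64)) = (7031543/89848)*64 = 56252344/11231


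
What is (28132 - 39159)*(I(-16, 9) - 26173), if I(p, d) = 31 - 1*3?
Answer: 288300915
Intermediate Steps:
I(p, d) = 28 (I(p, d) = 31 - 3 = 28)
(28132 - 39159)*(I(-16, 9) - 26173) = (28132 - 39159)*(28 - 26173) = -11027*(-26145) = 288300915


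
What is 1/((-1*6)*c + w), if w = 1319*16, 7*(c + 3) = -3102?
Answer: 7/166466 ≈ 4.2051e-5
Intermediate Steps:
c = -3123/7 (c = -3 + (⅐)*(-3102) = -3 - 3102/7 = -3123/7 ≈ -446.14)
w = 21104
1/((-1*6)*c + w) = 1/(-1*6*(-3123/7) + 21104) = 1/(-6*(-3123/7) + 21104) = 1/(18738/7 + 21104) = 1/(166466/7) = 7/166466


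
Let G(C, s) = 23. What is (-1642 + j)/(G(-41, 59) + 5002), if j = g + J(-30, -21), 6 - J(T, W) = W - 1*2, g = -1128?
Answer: -2741/5025 ≈ -0.54547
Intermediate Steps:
J(T, W) = 8 - W (J(T, W) = 6 - (W - 1*2) = 6 - (W - 2) = 6 - (-2 + W) = 6 + (2 - W) = 8 - W)
j = -1099 (j = -1128 + (8 - 1*(-21)) = -1128 + (8 + 21) = -1128 + 29 = -1099)
(-1642 + j)/(G(-41, 59) + 5002) = (-1642 - 1099)/(23 + 5002) = -2741/5025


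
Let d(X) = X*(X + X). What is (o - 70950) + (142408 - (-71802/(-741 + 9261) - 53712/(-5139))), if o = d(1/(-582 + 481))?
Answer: 591024867957197/8271174820 ≈ 71456.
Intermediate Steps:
d(X) = 2*X² (d(X) = X*(2*X) = 2*X²)
o = 2/10201 (o = 2*(1/(-582 + 481))² = 2*(1/(-101))² = 2*(-1/101)² = 2*(1/10201) = 2/10201 ≈ 0.00019606)
(o - 70950) + (142408 - (-71802/(-741 + 9261) - 53712/(-5139))) = (2/10201 - 70950) + (142408 - (-71802/(-741 + 9261) - 53712/(-5139))) = -723760948/10201 + (142408 - (-71802/8520 - 53712*(-1/5139))) = -723760948/10201 + (142408 - (-71802*1/8520 + 5968/571)) = -723760948/10201 + (142408 - (-11967/1420 + 5968/571)) = -723760948/10201 + (142408 - 1*1641403/810820) = -723760948/10201 + (142408 - 1641403/810820) = -723760948/10201 + 115465613157/810820 = 591024867957197/8271174820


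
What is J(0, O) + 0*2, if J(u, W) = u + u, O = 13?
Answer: 0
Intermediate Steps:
J(u, W) = 2*u
J(0, O) + 0*2 = 2*0 + 0*2 = 0 + 0 = 0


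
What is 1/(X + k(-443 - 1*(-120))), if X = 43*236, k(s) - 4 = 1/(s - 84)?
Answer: 407/4131863 ≈ 9.8503e-5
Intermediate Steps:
k(s) = 4 + 1/(-84 + s) (k(s) = 4 + 1/(s - 84) = 4 + 1/(-84 + s))
X = 10148
1/(X + k(-443 - 1*(-120))) = 1/(10148 + (-335 + 4*(-443 - 1*(-120)))/(-84 + (-443 - 1*(-120)))) = 1/(10148 + (-335 + 4*(-443 + 120))/(-84 + (-443 + 120))) = 1/(10148 + (-335 + 4*(-323))/(-84 - 323)) = 1/(10148 + (-335 - 1292)/(-407)) = 1/(10148 - 1/407*(-1627)) = 1/(10148 + 1627/407) = 1/(4131863/407) = 407/4131863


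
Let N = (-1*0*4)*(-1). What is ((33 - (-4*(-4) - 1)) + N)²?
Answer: 324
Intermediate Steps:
N = 0 (N = (0*4)*(-1) = 0*(-1) = 0)
((33 - (-4*(-4) - 1)) + N)² = ((33 - (-4*(-4) - 1)) + 0)² = ((33 - (16 - 1)) + 0)² = ((33 - 1*15) + 0)² = ((33 - 15) + 0)² = (18 + 0)² = 18² = 324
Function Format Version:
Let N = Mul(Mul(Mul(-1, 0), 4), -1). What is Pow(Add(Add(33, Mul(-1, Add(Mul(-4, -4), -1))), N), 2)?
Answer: 324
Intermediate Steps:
N = 0 (N = Mul(Mul(0, 4), -1) = Mul(0, -1) = 0)
Pow(Add(Add(33, Mul(-1, Add(Mul(-4, -4), -1))), N), 2) = Pow(Add(Add(33, Mul(-1, Add(Mul(-4, -4), -1))), 0), 2) = Pow(Add(Add(33, Mul(-1, Add(16, -1))), 0), 2) = Pow(Add(Add(33, Mul(-1, 15)), 0), 2) = Pow(Add(Add(33, -15), 0), 2) = Pow(Add(18, 0), 2) = Pow(18, 2) = 324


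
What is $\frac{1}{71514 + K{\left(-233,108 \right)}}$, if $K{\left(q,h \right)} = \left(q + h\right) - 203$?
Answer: $\frac{1}{71186} \approx 1.4048 \cdot 10^{-5}$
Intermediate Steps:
$K{\left(q,h \right)} = -203 + h + q$ ($K{\left(q,h \right)} = \left(h + q\right) - 203 = -203 + h + q$)
$\frac{1}{71514 + K{\left(-233,108 \right)}} = \frac{1}{71514 - 328} = \frac{1}{71186}$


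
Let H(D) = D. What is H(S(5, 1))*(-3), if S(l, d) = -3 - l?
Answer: 24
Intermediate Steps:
H(S(5, 1))*(-3) = (-3 - 1*5)*(-3) = (-3 - 5)*(-3) = -8*(-3) = 24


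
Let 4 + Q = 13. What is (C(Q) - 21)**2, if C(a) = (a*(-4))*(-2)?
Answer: 2601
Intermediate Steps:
Q = 9 (Q = -4 + 13 = 9)
C(a) = 8*a (C(a) = -4*a*(-2) = 8*a)
(C(Q) - 21)**2 = (8*9 - 21)**2 = (72 - 21)**2 = 51**2 = 2601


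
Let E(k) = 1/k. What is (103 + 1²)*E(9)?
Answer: 104/9 ≈ 11.556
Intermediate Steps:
(103 + 1²)*E(9) = (103 + 1²)/9 = (103 + 1)*(⅑) = 104*(⅑) = 104/9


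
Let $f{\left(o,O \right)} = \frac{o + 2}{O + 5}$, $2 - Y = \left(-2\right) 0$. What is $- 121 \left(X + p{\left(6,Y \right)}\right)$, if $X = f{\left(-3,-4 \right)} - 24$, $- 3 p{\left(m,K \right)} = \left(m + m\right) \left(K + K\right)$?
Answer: $4961$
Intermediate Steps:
$Y = 2$ ($Y = 2 - \left(-2\right) 0 = 2 - 0 = 2 + 0 = 2$)
$f{\left(o,O \right)} = \frac{2 + o}{5 + O}$
$p{\left(m,K \right)} = - \frac{4 K m}{3}$ ($p{\left(m,K \right)} = - \frac{\left(m + m\right) \left(K + K\right)}{3} = - \frac{2 m 2 K}{3} = - \frac{4 K m}{3}$)
$X = -25$ ($X = \frac{2 - 3}{5 - 4} - 24 = 1^{-1} \left(-1\right) - 24 = 1 \left(-1\right) - 24 = -1 - 24 = -25$)
$- 121 \left(X + p{\left(6,Y \right)}\right) = - 121 \left(-25 - \frac{8}{3} \cdot 6\right) = - 121 \left(-25 - 16\right) = \left(-121\right) \left(-41\right) = 4961$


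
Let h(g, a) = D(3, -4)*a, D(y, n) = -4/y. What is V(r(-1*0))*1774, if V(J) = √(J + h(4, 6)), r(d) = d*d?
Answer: 3548*I*√2 ≈ 5017.6*I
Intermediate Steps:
r(d) = d²
h(g, a) = -4*a/3 (h(g, a) = (-4/3)*a = (-4*⅓)*a = -4*a/3)
V(J) = √(-8 + J) (V(J) = √(J - 4/3*6) = √(J - 8) = √(-8 + J))
V(r(-1*0))*1774 = √(-8 + (-1*0)²)*1774 = √(-8 + 0²)*1774 = √(-8 + 0)*1774 = √(-8)*1774 = (2*I*√2)*1774 = 3548*I*√2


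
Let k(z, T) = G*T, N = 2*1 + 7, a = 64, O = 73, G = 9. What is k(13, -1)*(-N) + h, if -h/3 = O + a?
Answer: -330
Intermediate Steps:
N = 9 (N = 2 + 7 = 9)
k(z, T) = 9*T
h = -411 (h = -3*(73 + 64) = -3*137 = -411)
k(13, -1)*(-N) + h = (9*(-1))*(-1*9) - 411 = -9*(-9) - 411 = 81 - 411 = -330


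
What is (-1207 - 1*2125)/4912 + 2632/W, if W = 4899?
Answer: -848771/6015972 ≈ -0.14109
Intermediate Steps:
(-1207 - 1*2125)/4912 + 2632/W = (-1207 - 1*2125)/4912 + 2632/4899 = (-1207 - 2125)*(1/4912) + 2632*(1/4899) = -3332*1/4912 + 2632/4899 = -833/1228 + 2632/4899 = -848771/6015972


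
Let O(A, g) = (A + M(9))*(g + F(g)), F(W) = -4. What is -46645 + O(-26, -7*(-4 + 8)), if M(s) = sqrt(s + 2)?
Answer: -45813 - 32*sqrt(11) ≈ -45919.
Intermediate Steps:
M(s) = sqrt(2 + s)
O(A, g) = (-4 + g)*(A + sqrt(11)) (O(A, g) = (A + sqrt(2 + 9))*(g - 4) = (A + sqrt(11))*(-4 + g) = (-4 + g)*(A + sqrt(11)))
-46645 + O(-26, -7*(-4 + 8)) = -46645 + (-4*(-26) - 4*sqrt(11) - (-182)*(-4 + 8) + (-7*(-4 + 8))*sqrt(11)) = -46645 + (104 - 4*sqrt(11) - (-182)*4 + (-7*4)*sqrt(11)) = -46645 + (104 - 4*sqrt(11) - 26*(-28) - 28*sqrt(11)) = -46645 + (104 - 4*sqrt(11) + 728 - 28*sqrt(11)) = -46645 + (832 - 32*sqrt(11)) = -45813 - 32*sqrt(11)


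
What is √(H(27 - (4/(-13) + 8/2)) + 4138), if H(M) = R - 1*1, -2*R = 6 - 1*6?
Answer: √4137 ≈ 64.319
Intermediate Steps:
R = 0 (R = -(6 - 1*6)/2 = -(6 - 6)/2 = -½*0 = 0)
H(M) = -1 (H(M) = 0 - 1*1 = 0 - 1 = -1)
√(H(27 - (4/(-13) + 8/2)) + 4138) = √(-1 + 4138) = √4137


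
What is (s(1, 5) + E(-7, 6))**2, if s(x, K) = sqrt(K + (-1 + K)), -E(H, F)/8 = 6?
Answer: 2025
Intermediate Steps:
E(H, F) = -48 (E(H, F) = -8*6 = -48)
s(x, K) = sqrt(-1 + 2*K)
(s(1, 5) + E(-7, 6))**2 = (sqrt(-1 + 2*5) - 48)**2 = (sqrt(-1 + 10) - 48)**2 = (sqrt(9) - 48)**2 = (3 - 48)**2 = (-45)**2 = 2025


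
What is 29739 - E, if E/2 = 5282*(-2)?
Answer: 50867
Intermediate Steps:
E = -21128 (E = 2*(5282*(-2)) = 2*(-10564) = -21128)
29739 - E = 29739 - 1*(-21128) = 29739 + 21128 = 50867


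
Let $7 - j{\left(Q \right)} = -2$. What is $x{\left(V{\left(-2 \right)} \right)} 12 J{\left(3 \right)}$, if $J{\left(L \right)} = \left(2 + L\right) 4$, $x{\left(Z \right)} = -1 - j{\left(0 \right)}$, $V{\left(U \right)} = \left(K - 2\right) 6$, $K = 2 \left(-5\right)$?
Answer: $-2400$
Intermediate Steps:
$j{\left(Q \right)} = 9$ ($j{\left(Q \right)} = 7 - -2 = 7 + 2 = 9$)
$K = -10$
$V{\left(U \right)} = -72$ ($V{\left(U \right)} = \left(-10 - 2\right) 6 = \left(-12\right) 6 = -72$)
$x{\left(Z \right)} = -10$ ($x{\left(Z \right)} = -1 - 9 = -10$)
$J{\left(L \right)} = 8 + 4 L$
$x{\left(V{\left(-2 \right)} \right)} 12 J{\left(3 \right)} = \left(-10\right) 12 \left(8 + 4 \cdot 3\right) = - 120 \left(8 + 12\right) = \left(-120\right) 20 = -2400$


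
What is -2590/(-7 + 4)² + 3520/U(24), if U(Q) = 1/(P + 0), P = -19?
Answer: -604510/9 ≈ -67168.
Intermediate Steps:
U(Q) = -1/19 (U(Q) = 1/(-19 + 0) = 1/(-19) = -1/19)
-2590/(-7 + 4)² + 3520/U(24) = -2590/(-7 + 4)² + 3520/(-1/19) = -2590/((-3)²) + 3520*(-19) = -2590/9 - 66880 = -604510/9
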